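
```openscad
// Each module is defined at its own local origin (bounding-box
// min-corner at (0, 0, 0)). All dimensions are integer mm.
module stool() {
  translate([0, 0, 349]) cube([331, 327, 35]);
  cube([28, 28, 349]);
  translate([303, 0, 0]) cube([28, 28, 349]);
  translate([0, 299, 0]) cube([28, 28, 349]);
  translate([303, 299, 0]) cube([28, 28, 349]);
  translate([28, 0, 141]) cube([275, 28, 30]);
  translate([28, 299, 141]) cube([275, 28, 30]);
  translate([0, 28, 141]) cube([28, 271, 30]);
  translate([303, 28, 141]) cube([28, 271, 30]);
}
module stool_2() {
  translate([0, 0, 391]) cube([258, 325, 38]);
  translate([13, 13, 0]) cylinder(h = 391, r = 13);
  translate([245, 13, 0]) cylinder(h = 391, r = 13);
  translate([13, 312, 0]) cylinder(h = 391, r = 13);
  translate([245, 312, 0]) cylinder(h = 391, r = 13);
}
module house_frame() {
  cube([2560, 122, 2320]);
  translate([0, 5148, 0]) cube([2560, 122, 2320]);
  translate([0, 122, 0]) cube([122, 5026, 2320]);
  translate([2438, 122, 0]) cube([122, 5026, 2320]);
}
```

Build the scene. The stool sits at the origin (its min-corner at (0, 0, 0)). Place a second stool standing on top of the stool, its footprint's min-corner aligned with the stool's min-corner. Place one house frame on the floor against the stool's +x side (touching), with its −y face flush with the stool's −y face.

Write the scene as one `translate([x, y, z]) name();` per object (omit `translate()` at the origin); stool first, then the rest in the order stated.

stool();
translate([0, 0, 384]) stool_2();
translate([331, 0, 0]) house_frame();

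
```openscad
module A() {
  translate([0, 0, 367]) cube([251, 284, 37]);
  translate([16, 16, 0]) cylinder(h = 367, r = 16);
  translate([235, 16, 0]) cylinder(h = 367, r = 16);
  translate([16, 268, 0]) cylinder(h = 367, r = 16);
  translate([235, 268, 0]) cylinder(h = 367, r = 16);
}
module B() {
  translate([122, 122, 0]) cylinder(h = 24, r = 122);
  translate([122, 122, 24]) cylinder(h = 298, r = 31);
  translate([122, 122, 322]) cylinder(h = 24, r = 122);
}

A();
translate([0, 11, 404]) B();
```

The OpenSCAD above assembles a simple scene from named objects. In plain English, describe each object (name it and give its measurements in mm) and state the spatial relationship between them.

A is a four-legged stool. The seat is a 251×284×37 mm slab whose top surface is at z = 404 mm; four round legs, each 32 mm in diameter, run from the floor (z = 0) to the underside of the seat, each leg's axis is inset half a diameter from the nearest pair of seat edges (so the leg's bounding box is flush with the corner).

B is a spool: two coaxial disc flanges of radius 122 mm and thickness 24 mm, joined by a core cylinder of radius 31 mm and height 298 mm. The lower flange rests on z = 0 and the three cylinders share a vertical axis.

The spool is on top of the stool.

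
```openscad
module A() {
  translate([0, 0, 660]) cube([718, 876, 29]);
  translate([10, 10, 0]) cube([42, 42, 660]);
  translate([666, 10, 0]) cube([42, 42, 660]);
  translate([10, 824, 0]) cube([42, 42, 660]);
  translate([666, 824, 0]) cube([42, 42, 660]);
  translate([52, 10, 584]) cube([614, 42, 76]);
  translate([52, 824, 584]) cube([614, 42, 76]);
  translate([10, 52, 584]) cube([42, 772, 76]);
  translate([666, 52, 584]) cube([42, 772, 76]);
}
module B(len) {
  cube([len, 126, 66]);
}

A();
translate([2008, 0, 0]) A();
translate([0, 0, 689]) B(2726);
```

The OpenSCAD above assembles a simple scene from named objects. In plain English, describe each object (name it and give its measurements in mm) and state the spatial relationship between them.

A is a table with a 718×876 mm rectangular top, 29 mm thick, top surface at z = 689 mm, supported by four 42×42 mm square legs, each inset 10 mm from the nearest pair of top edges, running from the floor. Four apron rails, 42 mm thick and 76 mm tall, run between adjacent legs with their top edges flush with the underside of the top and their outer faces flush with the legs' outer faces.

B is a rectangular beam 2726 mm long (x), 126 mm deep (y), 66 mm thick (z).

The beam spans the tops of two tables placed 1290 mm apart, resting at z = 689 mm.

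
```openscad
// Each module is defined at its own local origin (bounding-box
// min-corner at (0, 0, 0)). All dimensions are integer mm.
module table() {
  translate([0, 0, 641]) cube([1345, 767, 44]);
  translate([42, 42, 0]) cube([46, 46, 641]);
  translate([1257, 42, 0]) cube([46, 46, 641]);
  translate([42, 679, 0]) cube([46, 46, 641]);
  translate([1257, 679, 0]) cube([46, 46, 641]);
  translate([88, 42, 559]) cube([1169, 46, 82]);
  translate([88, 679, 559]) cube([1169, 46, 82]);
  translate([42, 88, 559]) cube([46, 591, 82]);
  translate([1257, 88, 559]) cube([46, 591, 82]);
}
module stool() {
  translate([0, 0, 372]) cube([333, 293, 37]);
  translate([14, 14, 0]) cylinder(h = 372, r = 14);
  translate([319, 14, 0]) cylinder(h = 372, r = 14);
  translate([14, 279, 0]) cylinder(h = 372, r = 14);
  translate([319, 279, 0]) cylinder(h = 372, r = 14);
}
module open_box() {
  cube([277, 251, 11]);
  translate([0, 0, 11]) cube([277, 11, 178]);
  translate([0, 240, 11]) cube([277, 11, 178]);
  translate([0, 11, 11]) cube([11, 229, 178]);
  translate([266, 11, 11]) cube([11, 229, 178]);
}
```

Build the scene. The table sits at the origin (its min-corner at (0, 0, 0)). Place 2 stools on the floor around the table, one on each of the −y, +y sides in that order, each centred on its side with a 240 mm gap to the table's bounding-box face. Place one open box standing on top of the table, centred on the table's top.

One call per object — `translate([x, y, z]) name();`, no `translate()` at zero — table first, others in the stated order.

table();
translate([506, -533, 0]) stool();
translate([506, 1007, 0]) stool();
translate([534, 258, 685]) open_box();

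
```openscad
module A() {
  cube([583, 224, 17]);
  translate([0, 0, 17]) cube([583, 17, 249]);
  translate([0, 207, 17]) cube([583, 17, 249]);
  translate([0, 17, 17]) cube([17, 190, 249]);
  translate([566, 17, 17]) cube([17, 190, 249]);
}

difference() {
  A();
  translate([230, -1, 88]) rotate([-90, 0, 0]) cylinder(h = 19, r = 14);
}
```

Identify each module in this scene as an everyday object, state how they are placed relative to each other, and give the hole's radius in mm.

A is an open box. The open box has a circular hole through its front wall. The hole's radius is 14 mm.

The subtracted cylinder has r = 14 mm.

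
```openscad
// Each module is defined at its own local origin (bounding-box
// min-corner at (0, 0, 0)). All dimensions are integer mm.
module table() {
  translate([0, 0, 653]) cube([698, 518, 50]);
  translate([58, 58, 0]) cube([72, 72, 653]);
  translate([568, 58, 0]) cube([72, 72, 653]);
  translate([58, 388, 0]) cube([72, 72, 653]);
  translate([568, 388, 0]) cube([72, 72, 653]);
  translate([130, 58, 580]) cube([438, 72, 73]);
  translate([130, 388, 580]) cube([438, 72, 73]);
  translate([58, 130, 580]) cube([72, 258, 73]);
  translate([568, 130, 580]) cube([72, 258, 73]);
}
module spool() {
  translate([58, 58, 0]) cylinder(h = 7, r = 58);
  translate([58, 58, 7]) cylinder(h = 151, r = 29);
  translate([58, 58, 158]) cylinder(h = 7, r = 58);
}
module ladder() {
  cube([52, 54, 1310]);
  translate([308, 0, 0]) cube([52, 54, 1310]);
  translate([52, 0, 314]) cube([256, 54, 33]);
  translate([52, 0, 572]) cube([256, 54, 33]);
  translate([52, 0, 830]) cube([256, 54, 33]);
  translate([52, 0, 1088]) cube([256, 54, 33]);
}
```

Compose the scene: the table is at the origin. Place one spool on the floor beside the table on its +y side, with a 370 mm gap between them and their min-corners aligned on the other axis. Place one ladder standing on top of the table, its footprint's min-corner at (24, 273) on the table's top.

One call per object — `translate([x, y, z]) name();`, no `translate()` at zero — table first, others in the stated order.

table();
translate([0, 888, 0]) spool();
translate([24, 273, 703]) ladder();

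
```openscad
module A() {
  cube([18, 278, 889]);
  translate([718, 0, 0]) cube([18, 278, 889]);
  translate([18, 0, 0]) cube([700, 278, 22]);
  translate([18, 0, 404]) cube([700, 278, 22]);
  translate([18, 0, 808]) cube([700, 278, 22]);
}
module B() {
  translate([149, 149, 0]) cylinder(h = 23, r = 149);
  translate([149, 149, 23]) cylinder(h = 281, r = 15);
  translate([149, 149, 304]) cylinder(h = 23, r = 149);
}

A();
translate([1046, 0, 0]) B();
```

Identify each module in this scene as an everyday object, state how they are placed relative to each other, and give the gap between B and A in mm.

A is a bookshelf. B is a spool. The spool is on the floor beside the bookshelf on its +x side. The gap between the spool and the bookshelf is 310 mm.

The spool's nearest face is 310 mm from the bookshelf's +x face.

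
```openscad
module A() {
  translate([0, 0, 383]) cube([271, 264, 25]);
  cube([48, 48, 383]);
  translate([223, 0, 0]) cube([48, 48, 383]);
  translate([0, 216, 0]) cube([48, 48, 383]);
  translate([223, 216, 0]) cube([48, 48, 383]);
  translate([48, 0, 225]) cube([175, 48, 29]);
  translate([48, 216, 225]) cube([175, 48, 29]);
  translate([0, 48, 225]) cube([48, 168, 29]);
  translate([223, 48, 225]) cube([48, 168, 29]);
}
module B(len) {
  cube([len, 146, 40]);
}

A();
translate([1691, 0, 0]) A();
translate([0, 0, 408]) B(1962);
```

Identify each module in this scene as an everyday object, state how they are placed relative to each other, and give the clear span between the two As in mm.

Second stool starts at x = 1691; first ends at x = 271; clear span = 1691 − 271 = 1420 mm.

A is a stool. B is a beam. A beam spans the tops of two stools. The clear span between the two stools is 1420 mm.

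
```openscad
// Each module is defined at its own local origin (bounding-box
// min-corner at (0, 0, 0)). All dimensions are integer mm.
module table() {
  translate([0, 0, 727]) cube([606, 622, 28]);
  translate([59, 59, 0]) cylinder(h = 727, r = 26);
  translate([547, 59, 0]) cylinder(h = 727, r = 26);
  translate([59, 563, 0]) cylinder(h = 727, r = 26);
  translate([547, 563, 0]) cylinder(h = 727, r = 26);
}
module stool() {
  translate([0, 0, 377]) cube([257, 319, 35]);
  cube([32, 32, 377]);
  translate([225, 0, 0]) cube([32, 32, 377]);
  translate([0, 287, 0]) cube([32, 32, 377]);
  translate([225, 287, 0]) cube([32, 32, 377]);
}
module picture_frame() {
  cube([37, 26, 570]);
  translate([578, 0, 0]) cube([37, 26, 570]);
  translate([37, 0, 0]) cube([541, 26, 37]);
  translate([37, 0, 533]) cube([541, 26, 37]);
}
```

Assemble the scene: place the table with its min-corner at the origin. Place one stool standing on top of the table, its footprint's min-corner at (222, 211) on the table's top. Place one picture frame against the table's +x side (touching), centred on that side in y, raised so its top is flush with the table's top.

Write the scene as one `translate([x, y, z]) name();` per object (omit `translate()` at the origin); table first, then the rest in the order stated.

table();
translate([222, 211, 755]) stool();
translate([606, 298, 185]) picture_frame();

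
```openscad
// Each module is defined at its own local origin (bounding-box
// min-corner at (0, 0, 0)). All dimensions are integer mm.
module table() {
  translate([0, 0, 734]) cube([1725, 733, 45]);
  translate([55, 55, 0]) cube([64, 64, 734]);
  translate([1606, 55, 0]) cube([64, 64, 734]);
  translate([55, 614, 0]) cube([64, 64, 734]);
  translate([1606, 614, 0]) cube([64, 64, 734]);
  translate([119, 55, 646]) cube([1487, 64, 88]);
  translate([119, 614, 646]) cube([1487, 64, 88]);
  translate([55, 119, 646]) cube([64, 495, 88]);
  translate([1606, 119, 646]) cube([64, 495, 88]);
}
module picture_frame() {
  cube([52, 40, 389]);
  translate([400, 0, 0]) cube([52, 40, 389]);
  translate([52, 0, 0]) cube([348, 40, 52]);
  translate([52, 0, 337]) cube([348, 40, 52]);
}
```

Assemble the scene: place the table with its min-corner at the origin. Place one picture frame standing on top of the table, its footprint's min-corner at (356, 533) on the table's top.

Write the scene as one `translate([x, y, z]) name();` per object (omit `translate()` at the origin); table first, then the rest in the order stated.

table();
translate([356, 533, 779]) picture_frame();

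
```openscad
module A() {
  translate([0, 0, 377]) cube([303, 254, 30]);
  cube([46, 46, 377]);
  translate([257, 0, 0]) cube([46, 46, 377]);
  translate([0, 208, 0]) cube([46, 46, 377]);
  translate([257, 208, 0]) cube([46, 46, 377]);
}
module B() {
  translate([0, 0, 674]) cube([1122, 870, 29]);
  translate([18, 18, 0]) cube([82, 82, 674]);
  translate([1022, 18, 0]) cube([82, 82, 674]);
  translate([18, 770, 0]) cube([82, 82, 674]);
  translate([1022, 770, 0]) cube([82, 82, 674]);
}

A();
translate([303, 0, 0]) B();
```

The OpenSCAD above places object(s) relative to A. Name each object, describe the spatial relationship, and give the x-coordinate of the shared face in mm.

A is a stool. B is a table. The table is against the stool's +x side, with their −y faces flush. The x-coordinate of the shared face is 303 mm.

The stool's +x face and the table's −x face are both at x = 303 mm.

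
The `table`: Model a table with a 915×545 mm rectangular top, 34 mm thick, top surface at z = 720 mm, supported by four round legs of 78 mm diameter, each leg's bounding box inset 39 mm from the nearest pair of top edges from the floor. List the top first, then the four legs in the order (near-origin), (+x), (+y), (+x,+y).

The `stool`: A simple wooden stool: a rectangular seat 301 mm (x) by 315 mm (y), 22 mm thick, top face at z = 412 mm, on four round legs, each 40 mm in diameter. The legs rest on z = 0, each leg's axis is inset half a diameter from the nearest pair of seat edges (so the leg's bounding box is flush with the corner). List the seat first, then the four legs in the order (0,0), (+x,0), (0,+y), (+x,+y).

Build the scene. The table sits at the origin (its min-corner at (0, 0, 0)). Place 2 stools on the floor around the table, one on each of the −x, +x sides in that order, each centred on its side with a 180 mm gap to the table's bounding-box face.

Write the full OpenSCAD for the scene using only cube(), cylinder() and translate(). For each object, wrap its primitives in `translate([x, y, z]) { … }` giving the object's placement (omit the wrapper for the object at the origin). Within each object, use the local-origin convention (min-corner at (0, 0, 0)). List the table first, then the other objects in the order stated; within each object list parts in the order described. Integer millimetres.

translate([0, 0, 686]) cube([915, 545, 34]);
translate([78, 78, 0]) cylinder(h = 686, r = 39);
translate([837, 78, 0]) cylinder(h = 686, r = 39);
translate([78, 467, 0]) cylinder(h = 686, r = 39);
translate([837, 467, 0]) cylinder(h = 686, r = 39);
translate([-481, 115, 0]) {
  translate([0, 0, 390]) cube([301, 315, 22]);
  translate([20, 20, 0]) cylinder(h = 390, r = 20);
  translate([281, 20, 0]) cylinder(h = 390, r = 20);
  translate([20, 295, 0]) cylinder(h = 390, r = 20);
  translate([281, 295, 0]) cylinder(h = 390, r = 20);
}
translate([1095, 115, 0]) {
  translate([0, 0, 390]) cube([301, 315, 22]);
  translate([20, 20, 0]) cylinder(h = 390, r = 20);
  translate([281, 20, 0]) cylinder(h = 390, r = 20);
  translate([20, 295, 0]) cylinder(h = 390, r = 20);
  translate([281, 295, 0]) cylinder(h = 390, r = 20);
}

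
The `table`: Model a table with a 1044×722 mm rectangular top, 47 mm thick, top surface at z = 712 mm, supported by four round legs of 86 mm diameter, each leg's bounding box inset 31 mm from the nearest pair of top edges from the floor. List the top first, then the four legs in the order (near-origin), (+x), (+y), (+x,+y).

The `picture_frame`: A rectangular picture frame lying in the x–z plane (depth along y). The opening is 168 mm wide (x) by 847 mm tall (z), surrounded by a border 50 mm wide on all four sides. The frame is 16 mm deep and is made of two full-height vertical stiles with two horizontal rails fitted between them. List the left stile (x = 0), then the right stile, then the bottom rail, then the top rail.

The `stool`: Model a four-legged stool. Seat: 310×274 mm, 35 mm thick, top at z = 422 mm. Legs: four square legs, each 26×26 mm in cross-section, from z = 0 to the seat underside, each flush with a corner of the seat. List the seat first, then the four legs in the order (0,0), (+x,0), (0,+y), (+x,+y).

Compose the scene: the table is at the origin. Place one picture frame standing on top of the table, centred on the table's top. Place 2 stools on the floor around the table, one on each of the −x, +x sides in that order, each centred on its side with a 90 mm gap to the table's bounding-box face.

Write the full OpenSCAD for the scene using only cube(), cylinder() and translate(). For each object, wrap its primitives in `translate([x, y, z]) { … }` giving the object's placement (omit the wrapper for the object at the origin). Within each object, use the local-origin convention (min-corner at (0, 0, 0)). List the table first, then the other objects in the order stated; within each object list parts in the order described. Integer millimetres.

translate([0, 0, 665]) cube([1044, 722, 47]);
translate([74, 74, 0]) cylinder(h = 665, r = 43);
translate([970, 74, 0]) cylinder(h = 665, r = 43);
translate([74, 648, 0]) cylinder(h = 665, r = 43);
translate([970, 648, 0]) cylinder(h = 665, r = 43);
translate([388, 353, 712]) {
  cube([50, 16, 947]);
  translate([218, 0, 0]) cube([50, 16, 947]);
  translate([50, 0, 0]) cube([168, 16, 50]);
  translate([50, 0, 897]) cube([168, 16, 50]);
}
translate([-400, 224, 0]) {
  translate([0, 0, 387]) cube([310, 274, 35]);
  cube([26, 26, 387]);
  translate([284, 0, 0]) cube([26, 26, 387]);
  translate([0, 248, 0]) cube([26, 26, 387]);
  translate([284, 248, 0]) cube([26, 26, 387]);
}
translate([1134, 224, 0]) {
  translate([0, 0, 387]) cube([310, 274, 35]);
  cube([26, 26, 387]);
  translate([284, 0, 0]) cube([26, 26, 387]);
  translate([0, 248, 0]) cube([26, 26, 387]);
  translate([284, 248, 0]) cube([26, 26, 387]);
}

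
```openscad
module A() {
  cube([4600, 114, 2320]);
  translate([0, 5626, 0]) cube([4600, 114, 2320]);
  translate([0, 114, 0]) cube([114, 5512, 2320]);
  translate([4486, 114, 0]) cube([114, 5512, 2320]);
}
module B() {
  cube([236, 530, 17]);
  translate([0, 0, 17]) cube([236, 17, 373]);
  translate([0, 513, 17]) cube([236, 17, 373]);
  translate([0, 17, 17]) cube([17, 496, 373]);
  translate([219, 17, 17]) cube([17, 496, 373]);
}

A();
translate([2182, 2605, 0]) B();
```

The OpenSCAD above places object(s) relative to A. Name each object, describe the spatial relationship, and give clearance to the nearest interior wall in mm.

A is a house frame. B is an open box. The open box sits inside the house frame, centred. The clearance to the nearest interior wall is 2068 mm.

Clearances: x = 2068, y = 2491; minimum 2068 mm.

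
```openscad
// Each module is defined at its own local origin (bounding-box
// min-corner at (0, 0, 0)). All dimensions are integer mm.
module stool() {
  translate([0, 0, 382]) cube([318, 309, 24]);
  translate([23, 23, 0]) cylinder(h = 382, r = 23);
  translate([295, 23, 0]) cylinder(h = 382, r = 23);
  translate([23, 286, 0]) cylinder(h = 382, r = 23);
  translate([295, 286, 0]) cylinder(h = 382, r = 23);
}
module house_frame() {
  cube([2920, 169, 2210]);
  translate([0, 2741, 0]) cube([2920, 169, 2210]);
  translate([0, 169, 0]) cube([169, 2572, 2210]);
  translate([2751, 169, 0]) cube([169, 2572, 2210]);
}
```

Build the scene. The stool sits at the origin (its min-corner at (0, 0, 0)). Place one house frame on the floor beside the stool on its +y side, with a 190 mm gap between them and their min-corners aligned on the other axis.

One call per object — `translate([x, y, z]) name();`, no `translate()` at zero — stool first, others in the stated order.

stool();
translate([0, 499, 0]) house_frame();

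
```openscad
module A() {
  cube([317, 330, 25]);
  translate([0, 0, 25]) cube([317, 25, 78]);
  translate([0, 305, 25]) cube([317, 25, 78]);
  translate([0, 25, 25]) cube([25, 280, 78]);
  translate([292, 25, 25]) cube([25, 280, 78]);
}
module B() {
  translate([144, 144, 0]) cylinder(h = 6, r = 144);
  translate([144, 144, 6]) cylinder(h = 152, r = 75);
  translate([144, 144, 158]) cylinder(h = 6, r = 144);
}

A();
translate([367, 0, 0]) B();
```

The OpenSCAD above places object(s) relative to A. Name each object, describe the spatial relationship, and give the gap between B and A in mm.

The spool's nearest face is 50 mm from the open box's +x face.

A is an open box. B is a spool. The spool is on the floor beside the open box on its +x side. The gap between the spool and the open box is 50 mm.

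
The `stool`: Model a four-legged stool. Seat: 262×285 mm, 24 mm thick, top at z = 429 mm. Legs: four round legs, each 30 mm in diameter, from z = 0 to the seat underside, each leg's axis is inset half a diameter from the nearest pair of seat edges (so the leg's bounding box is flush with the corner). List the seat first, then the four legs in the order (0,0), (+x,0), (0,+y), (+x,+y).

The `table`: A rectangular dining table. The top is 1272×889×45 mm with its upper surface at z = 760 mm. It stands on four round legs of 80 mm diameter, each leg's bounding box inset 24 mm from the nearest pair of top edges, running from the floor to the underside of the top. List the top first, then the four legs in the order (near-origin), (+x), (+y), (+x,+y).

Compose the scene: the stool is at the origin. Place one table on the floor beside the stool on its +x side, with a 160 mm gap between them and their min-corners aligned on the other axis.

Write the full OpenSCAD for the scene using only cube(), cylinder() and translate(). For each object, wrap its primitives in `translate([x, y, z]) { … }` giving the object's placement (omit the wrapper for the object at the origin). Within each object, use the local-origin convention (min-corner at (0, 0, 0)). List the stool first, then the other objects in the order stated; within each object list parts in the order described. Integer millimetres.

translate([0, 0, 405]) cube([262, 285, 24]);
translate([15, 15, 0]) cylinder(h = 405, r = 15);
translate([247, 15, 0]) cylinder(h = 405, r = 15);
translate([15, 270, 0]) cylinder(h = 405, r = 15);
translate([247, 270, 0]) cylinder(h = 405, r = 15);
translate([422, 0, 0]) {
  translate([0, 0, 715]) cube([1272, 889, 45]);
  translate([64, 64, 0]) cylinder(h = 715, r = 40);
  translate([1208, 64, 0]) cylinder(h = 715, r = 40);
  translate([64, 825, 0]) cylinder(h = 715, r = 40);
  translate([1208, 825, 0]) cylinder(h = 715, r = 40);
}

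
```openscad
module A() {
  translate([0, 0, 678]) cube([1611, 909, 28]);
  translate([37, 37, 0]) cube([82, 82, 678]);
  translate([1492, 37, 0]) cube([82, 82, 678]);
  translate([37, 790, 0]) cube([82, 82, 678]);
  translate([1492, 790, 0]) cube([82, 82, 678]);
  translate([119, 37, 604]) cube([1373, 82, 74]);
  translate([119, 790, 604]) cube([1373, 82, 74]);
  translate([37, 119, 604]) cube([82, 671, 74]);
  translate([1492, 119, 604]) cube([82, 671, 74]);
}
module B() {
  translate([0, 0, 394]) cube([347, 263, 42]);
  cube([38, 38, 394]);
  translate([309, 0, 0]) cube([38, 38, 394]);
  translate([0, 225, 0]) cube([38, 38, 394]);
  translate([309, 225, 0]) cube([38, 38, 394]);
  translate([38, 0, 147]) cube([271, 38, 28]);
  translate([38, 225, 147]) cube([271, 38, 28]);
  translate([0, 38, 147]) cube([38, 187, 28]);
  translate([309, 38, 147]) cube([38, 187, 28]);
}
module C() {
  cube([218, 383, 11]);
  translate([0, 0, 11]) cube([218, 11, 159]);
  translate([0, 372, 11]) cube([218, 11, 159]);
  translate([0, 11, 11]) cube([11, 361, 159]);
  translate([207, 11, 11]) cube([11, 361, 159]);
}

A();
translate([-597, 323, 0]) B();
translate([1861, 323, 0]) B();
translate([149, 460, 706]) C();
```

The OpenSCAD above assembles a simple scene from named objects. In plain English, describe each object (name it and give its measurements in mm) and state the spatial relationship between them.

A is a rectangular dining table. The top is 1611×909×28 mm with its upper surface at z = 706 mm. It stands on four 82×82 mm square legs, each inset 37 mm from the nearest pair of top edges, running from the floor to the underside of the top. Four apron rails, 82 mm thick and 74 mm tall, run between adjacent legs with their top edges flush with the underside of the top and their outer faces flush with the legs' outer faces.

B is a simple wooden stool: a rectangular seat 347 mm (x) by 263 mm (y), 42 mm thick, top face at z = 436 mm, on four square legs, each 38×38 mm in cross-section. The legs rest on z = 0, each flush with a corner of the seat. Four stretchers, 38 mm wide and 28 mm tall, connect adjacent legs with their undersides at z = 147 mm, each running between the inner faces of the legs it joins and aligned with the legs' outer faces on the other axis.

C is an open-topped rectangular box: outside dimensions 218×383×170 mm, with a uniform wall and base thickness of 11 mm. The base is a full 218×383 slab on the floor; four walls sit on top of the base. The front and back walls (the −y and +y sides) span the full width; the two side walls fit between them.

Two stools sit around the table at the −x, +x sides. The open box is on top of the table.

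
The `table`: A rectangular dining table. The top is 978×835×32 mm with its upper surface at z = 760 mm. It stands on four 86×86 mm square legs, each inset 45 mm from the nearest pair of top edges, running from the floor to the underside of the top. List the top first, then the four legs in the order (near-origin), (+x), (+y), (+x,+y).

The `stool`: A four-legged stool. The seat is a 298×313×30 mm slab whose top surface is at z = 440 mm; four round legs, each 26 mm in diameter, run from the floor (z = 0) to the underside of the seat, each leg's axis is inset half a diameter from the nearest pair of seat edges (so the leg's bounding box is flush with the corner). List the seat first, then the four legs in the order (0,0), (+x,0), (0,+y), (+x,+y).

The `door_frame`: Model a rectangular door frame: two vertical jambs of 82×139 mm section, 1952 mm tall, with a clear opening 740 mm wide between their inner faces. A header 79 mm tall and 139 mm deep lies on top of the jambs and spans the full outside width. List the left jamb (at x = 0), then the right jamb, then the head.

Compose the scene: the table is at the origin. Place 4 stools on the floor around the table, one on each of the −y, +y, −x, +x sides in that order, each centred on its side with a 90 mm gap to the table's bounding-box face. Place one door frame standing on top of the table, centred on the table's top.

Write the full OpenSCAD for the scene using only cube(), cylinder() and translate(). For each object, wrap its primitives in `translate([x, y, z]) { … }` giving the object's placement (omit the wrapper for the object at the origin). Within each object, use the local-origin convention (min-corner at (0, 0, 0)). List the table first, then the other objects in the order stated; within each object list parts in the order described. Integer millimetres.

translate([0, 0, 728]) cube([978, 835, 32]);
translate([45, 45, 0]) cube([86, 86, 728]);
translate([847, 45, 0]) cube([86, 86, 728]);
translate([45, 704, 0]) cube([86, 86, 728]);
translate([847, 704, 0]) cube([86, 86, 728]);
translate([340, -403, 0]) {
  translate([0, 0, 410]) cube([298, 313, 30]);
  translate([13, 13, 0]) cylinder(h = 410, r = 13);
  translate([285, 13, 0]) cylinder(h = 410, r = 13);
  translate([13, 300, 0]) cylinder(h = 410, r = 13);
  translate([285, 300, 0]) cylinder(h = 410, r = 13);
}
translate([340, 925, 0]) {
  translate([0, 0, 410]) cube([298, 313, 30]);
  translate([13, 13, 0]) cylinder(h = 410, r = 13);
  translate([285, 13, 0]) cylinder(h = 410, r = 13);
  translate([13, 300, 0]) cylinder(h = 410, r = 13);
  translate([285, 300, 0]) cylinder(h = 410, r = 13);
}
translate([-388, 261, 0]) {
  translate([0, 0, 410]) cube([298, 313, 30]);
  translate([13, 13, 0]) cylinder(h = 410, r = 13);
  translate([285, 13, 0]) cylinder(h = 410, r = 13);
  translate([13, 300, 0]) cylinder(h = 410, r = 13);
  translate([285, 300, 0]) cylinder(h = 410, r = 13);
}
translate([1068, 261, 0]) {
  translate([0, 0, 410]) cube([298, 313, 30]);
  translate([13, 13, 0]) cylinder(h = 410, r = 13);
  translate([285, 13, 0]) cylinder(h = 410, r = 13);
  translate([13, 300, 0]) cylinder(h = 410, r = 13);
  translate([285, 300, 0]) cylinder(h = 410, r = 13);
}
translate([37, 348, 760]) {
  cube([82, 139, 1952]);
  translate([822, 0, 0]) cube([82, 139, 1952]);
  translate([0, 0, 1952]) cube([904, 139, 79]);
}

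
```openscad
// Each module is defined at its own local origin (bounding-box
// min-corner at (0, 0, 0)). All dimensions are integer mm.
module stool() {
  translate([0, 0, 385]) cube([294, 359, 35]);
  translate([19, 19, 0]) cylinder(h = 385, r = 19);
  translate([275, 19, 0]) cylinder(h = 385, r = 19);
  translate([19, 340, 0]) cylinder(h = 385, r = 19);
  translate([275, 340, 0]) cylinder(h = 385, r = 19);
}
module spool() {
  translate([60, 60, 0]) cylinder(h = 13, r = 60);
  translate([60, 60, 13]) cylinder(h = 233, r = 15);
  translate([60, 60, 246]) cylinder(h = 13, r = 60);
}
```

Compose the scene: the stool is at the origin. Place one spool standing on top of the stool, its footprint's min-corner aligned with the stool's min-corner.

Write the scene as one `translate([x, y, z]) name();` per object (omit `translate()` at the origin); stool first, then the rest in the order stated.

stool();
translate([0, 0, 420]) spool();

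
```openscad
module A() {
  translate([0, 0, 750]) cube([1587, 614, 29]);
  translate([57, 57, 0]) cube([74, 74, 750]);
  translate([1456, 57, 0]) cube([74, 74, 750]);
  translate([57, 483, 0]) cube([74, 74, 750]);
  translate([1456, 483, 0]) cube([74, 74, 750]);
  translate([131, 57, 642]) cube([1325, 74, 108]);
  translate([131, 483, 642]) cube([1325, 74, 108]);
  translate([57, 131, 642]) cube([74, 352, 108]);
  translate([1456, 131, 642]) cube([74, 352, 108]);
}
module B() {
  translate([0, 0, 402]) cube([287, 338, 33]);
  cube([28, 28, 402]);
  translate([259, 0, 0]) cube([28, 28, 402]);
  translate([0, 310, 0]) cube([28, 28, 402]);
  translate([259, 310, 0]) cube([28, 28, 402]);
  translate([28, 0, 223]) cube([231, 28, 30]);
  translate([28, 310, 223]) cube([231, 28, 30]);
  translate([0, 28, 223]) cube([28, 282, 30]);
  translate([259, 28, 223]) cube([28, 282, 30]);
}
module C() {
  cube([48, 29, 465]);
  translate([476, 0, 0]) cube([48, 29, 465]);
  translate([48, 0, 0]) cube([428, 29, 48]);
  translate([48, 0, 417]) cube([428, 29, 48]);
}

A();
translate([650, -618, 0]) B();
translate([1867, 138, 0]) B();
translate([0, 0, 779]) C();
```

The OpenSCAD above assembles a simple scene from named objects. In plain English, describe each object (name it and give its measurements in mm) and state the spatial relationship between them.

A is a table with a 1587×614 mm rectangular top, 29 mm thick, top surface at z = 779 mm, supported by four 74×74 mm square legs, each inset 57 mm from the nearest pair of top edges, running from the floor. Four apron rails, 74 mm thick and 108 mm tall, run between adjacent legs with their top edges flush with the underside of the top and their outer faces flush with the legs' outer faces.

B is a simple wooden stool: a rectangular seat 287 mm (x) by 338 mm (y), 33 mm thick, top face at z = 435 mm, on four square legs, each 28×28 mm in cross-section. The legs rest on z = 0, each flush with a corner of the seat. Four stretchers, 28 mm wide and 30 mm tall, connect adjacent legs with their undersides at z = 223 mm, each running between the inner faces of the legs it joins and aligned with the legs' outer faces on the other axis.

C is a picture frame with a 428×369 mm rectangular opening (x by z) and a uniform 48 mm border on every side. Frame depth is 29 mm along y. It is built from two vertical stiles running the full outside height and two horizontal rails spanning the gap between the stiles.

Two stools sit around the table at the −y, +x sides. The picture frame is on top of the table.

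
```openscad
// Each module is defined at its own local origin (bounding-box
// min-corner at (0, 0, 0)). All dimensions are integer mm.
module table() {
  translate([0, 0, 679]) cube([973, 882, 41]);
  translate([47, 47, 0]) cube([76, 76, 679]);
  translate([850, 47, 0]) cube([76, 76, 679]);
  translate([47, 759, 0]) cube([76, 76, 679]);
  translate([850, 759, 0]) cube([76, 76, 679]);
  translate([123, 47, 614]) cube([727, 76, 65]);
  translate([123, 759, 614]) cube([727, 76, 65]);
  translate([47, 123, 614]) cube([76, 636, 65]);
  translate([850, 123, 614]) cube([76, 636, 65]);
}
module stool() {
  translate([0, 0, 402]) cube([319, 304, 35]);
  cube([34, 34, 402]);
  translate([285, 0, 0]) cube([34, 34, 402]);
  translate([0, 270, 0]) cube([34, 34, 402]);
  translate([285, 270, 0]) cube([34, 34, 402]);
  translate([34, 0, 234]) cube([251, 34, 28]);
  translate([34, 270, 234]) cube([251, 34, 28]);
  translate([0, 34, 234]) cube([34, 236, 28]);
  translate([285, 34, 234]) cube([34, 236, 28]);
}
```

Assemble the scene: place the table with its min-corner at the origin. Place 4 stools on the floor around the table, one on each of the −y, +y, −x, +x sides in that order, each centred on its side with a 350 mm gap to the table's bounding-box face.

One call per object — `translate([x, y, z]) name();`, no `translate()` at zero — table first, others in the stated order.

table();
translate([327, -654, 0]) stool();
translate([327, 1232, 0]) stool();
translate([-669, 289, 0]) stool();
translate([1323, 289, 0]) stool();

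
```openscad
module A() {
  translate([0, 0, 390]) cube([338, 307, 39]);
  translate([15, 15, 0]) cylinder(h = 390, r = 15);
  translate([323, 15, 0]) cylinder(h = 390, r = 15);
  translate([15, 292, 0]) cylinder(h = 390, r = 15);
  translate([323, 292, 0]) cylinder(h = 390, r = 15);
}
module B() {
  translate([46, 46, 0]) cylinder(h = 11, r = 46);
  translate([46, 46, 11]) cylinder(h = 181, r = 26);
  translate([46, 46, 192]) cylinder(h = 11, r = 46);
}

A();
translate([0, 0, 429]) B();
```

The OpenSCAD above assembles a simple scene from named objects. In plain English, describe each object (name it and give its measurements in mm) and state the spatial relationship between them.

A is a four-legged stool. The seat is 338×307 mm, 39 mm thick, top at z = 429 mm. It stands on four round legs, each 30 mm in diameter, from z = 0 to the seat underside, each leg's axis is inset half a diameter from the nearest pair of seat edges (so the leg's bounding box is flush with the corner).

B is a spool: two coaxial disc flanges of radius 46 mm and thickness 11 mm, joined by a core cylinder of radius 26 mm and height 181 mm. The lower flange rests on z = 0 and the three cylinders share a vertical axis.

The spool is on top of the stool.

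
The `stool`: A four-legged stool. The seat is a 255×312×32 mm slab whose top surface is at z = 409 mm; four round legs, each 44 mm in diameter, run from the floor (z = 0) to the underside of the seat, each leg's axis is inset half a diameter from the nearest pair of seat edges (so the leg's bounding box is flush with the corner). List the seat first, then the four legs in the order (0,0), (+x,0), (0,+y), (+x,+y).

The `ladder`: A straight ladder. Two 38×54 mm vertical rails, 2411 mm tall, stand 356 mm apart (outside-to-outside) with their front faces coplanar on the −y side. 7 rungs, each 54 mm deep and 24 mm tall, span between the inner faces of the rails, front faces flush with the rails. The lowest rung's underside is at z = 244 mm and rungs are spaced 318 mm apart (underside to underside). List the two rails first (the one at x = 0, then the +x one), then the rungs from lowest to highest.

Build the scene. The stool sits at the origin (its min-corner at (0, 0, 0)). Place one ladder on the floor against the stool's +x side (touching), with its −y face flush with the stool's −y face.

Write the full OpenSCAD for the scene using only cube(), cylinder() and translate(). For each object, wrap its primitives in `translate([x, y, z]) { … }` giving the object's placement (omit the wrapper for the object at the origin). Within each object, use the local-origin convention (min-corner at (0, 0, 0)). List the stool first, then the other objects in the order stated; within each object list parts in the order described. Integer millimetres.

translate([0, 0, 377]) cube([255, 312, 32]);
translate([22, 22, 0]) cylinder(h = 377, r = 22);
translate([233, 22, 0]) cylinder(h = 377, r = 22);
translate([22, 290, 0]) cylinder(h = 377, r = 22);
translate([233, 290, 0]) cylinder(h = 377, r = 22);
translate([255, 0, 0]) {
  cube([38, 54, 2411]);
  translate([318, 0, 0]) cube([38, 54, 2411]);
  translate([38, 0, 244]) cube([280, 54, 24]);
  translate([38, 0, 562]) cube([280, 54, 24]);
  translate([38, 0, 880]) cube([280, 54, 24]);
  translate([38, 0, 1198]) cube([280, 54, 24]);
  translate([38, 0, 1516]) cube([280, 54, 24]);
  translate([38, 0, 1834]) cube([280, 54, 24]);
  translate([38, 0, 2152]) cube([280, 54, 24]);
}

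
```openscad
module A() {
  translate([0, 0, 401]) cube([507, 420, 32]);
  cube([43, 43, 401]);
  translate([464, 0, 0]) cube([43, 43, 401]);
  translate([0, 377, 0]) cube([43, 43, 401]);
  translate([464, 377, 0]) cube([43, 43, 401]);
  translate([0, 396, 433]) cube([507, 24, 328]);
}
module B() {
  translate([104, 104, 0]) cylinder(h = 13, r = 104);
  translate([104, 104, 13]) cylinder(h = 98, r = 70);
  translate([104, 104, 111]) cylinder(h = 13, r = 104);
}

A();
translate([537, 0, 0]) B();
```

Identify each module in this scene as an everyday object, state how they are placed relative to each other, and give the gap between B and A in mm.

A is a chair. B is a spool. The spool is on the floor beside the chair on its +x side. The gap between the spool and the chair is 30 mm.

The spool's nearest face is 30 mm from the chair's +x face.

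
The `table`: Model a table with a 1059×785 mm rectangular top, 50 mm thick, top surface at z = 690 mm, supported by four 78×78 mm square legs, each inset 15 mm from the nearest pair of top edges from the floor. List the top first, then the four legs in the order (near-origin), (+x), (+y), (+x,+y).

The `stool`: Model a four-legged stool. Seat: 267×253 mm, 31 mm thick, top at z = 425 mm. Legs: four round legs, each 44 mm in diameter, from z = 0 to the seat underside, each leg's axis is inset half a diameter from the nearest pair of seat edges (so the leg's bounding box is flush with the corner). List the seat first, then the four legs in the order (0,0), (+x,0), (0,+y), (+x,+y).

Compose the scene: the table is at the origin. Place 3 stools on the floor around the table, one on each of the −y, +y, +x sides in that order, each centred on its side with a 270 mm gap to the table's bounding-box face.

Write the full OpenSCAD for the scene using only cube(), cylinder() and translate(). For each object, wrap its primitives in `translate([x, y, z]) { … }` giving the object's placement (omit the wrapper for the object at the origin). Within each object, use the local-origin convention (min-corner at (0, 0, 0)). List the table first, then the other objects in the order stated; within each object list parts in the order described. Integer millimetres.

translate([0, 0, 640]) cube([1059, 785, 50]);
translate([15, 15, 0]) cube([78, 78, 640]);
translate([966, 15, 0]) cube([78, 78, 640]);
translate([15, 692, 0]) cube([78, 78, 640]);
translate([966, 692, 0]) cube([78, 78, 640]);
translate([396, -523, 0]) {
  translate([0, 0, 394]) cube([267, 253, 31]);
  translate([22, 22, 0]) cylinder(h = 394, r = 22);
  translate([245, 22, 0]) cylinder(h = 394, r = 22);
  translate([22, 231, 0]) cylinder(h = 394, r = 22);
  translate([245, 231, 0]) cylinder(h = 394, r = 22);
}
translate([396, 1055, 0]) {
  translate([0, 0, 394]) cube([267, 253, 31]);
  translate([22, 22, 0]) cylinder(h = 394, r = 22);
  translate([245, 22, 0]) cylinder(h = 394, r = 22);
  translate([22, 231, 0]) cylinder(h = 394, r = 22);
  translate([245, 231, 0]) cylinder(h = 394, r = 22);
}
translate([1329, 266, 0]) {
  translate([0, 0, 394]) cube([267, 253, 31]);
  translate([22, 22, 0]) cylinder(h = 394, r = 22);
  translate([245, 22, 0]) cylinder(h = 394, r = 22);
  translate([22, 231, 0]) cylinder(h = 394, r = 22);
  translate([245, 231, 0]) cylinder(h = 394, r = 22);
}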